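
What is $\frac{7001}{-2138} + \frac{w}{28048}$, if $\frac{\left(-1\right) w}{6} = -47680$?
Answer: $\frac{25954687}{3747914} \approx 6.9251$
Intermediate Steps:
$w = 286080$ ($w = \left(-6\right) \left(-47680\right) = 286080$)
$\frac{7001}{-2138} + \frac{w}{28048} = \frac{7001}{-2138} + \frac{286080}{28048} = 7001 \left(- \frac{1}{2138}\right) + 286080 \cdot \frac{1}{28048} = - \frac{7001}{2138} + \frac{17880}{1753} = \frac{25954687}{3747914}$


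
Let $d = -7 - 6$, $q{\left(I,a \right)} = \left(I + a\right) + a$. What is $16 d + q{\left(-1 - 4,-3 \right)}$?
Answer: $-219$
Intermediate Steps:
$q{\left(I,a \right)} = I + 2 a$
$d = -13$
$16 d + q{\left(-1 - 4,-3 \right)} = 16 \left(-13\right) + \left(\left(-1 - 4\right) + 2 \left(-3\right)\right) = -208 - 11 = -219$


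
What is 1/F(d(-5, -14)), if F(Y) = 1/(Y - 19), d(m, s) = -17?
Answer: -36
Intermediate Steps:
F(Y) = 1/(-19 + Y)
1/F(d(-5, -14)) = 1/(1/(-19 - 17)) = 1/(1/(-36)) = 1/(-1/36) = -36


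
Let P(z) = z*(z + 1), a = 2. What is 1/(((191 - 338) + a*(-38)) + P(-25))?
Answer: 1/377 ≈ 0.0026525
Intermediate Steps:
P(z) = z*(1 + z)
1/(((191 - 338) + a*(-38)) + P(-25)) = 1/(((191 - 338) + 2*(-38)) - 25*(1 - 25)) = 1/((-147 - 76) - 25*(-24)) = 1/(-223 + 600) = 1/377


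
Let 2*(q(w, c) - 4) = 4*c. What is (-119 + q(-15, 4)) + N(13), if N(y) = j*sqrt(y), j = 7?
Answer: -107 + 7*sqrt(13) ≈ -81.761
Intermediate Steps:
q(w, c) = 4 + 2*c (q(w, c) = 4 + (4*c)/2 = 4 + 2*c)
N(y) = 7*sqrt(y)
(-119 + q(-15, 4)) + N(13) = (-119 + (4 + 2*4)) + 7*sqrt(13) = (-119 + (4 + 8)) + 7*sqrt(13) = (-119 + 12) + 7*sqrt(13) = -107 + 7*sqrt(13)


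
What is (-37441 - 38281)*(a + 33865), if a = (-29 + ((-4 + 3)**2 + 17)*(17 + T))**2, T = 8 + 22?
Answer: -53107927588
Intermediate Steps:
T = 30
a = 667489 (a = (-29 + ((-4 + 3)**2 + 17)*(17 + 30))**2 = (-29 + ((-1)**2 + 17)*47)**2 = (-29 + (1 + 17)*47)**2 = (-29 + 18*47)**2 = (-29 + 846)**2 = 817**2 = 667489)
(-37441 - 38281)*(a + 33865) = (-37441 - 38281)*(667489 + 33865) = -75722*701354 = -53107927588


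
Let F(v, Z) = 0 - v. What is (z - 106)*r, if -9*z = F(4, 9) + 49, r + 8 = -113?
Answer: 13431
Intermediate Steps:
F(v, Z) = -v
r = -121 (r = -8 - 113 = -121)
z = -5 (z = -(-1*4 + 49)/9 = -(-4 + 49)/9 = -1/9*45 = -5)
(z - 106)*r = (-5 - 106)*(-121) = -111*(-121) = 13431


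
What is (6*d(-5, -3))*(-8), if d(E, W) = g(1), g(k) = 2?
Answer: -96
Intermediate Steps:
d(E, W) = 2
(6*d(-5, -3))*(-8) = (6*2)*(-8) = 12*(-8) = -96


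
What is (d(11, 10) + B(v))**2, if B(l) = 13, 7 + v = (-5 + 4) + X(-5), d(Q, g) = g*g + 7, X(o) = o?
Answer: 14400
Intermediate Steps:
d(Q, g) = 7 + g**2 (d(Q, g) = g**2 + 7 = 7 + g**2)
v = -13 (v = -7 + ((-5 + 4) - 5) = -7 + (-1 - 5) = -7 - 6 = -13)
(d(11, 10) + B(v))**2 = ((7 + 10**2) + 13)**2 = ((7 + 100) + 13)**2 = (107 + 13)**2 = 120**2 = 14400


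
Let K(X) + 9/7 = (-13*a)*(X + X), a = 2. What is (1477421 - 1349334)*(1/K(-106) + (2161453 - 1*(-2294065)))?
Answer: 22014518507492559/38575 ≈ 5.7069e+11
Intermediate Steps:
K(X) = -9/7 - 52*X (K(X) = -9/7 + (-13*2)*(X + X) = -9/7 - 52*X)
(1477421 - 1349334)*(1/K(-106) + (2161453 - 1*(-2294065))) = (1477421 - 1349334)*(1/(-9/7 - 52*(-106)) + (2161453 - 1*(-2294065))) = 128087*(1/(-9/7 + 5512) + (2161453 + 2294065)) = 128087*(1/(38575/7) + 4455518) = 128087*(7/38575 + 4455518) = 128087*(171871606857/38575) = 22014518507492559/38575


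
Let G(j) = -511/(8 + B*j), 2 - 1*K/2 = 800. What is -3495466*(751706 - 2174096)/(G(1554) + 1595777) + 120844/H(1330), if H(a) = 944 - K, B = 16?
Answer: 26175415470305974921/8401084931985 ≈ 3.1157e+6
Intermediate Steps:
K = -1596 (K = 4 - 2*800 = 4 - 1600 = -1596)
H(a) = 2540 (H(a) = 944 - 1*(-1596) = 944 + 1596 = 2540)
G(j) = -511/(8 + 16*j)
-3495466*(751706 - 2174096)/(G(1554) + 1595777) + 120844/H(1330) = -3495466*(751706 - 2174096)/(-511/(8 + 16*1554) + 1595777) + 120844/2540 = -3495466*(-1422390/(-511/(8 + 24864) + 1595777)) + 120844*(1/2540) = -3495466*(-1422390/(-511/24872 + 1595777)) + 30211/635 = -3495466/((39690165033/24872)*(-1/1422390)) + 30211/635 = -3495466/(-13230055011/11792561360) + 30211/635 = -3495466*(-11792561360/13230055011) + 30211/635 = 41220497286793760/13230055011 + 30211/635 = 26175415470305974921/8401084931985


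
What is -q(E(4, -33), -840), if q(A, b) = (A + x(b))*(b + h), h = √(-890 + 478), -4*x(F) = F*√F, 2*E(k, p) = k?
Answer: 1680 + 840*√21630 - 4*I*√103 + 352800*I*√210 ≈ 1.2522e+5 + 5.1125e+6*I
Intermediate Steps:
E(k, p) = k/2
x(F) = -F^(3/2)/4 (x(F) = -F*√F/4 = -F^(3/2)/4)
h = 2*I*√103 (h = √(-412) = 2*I*√103 ≈ 20.298*I)
q(A, b) = (A - b^(3/2)/4)*(b + 2*I*√103)
-q(E(4, -33), -840) = -(-352800*I*√210 + ((½)*4)*(-840) + 2*I*((½)*4)*√103 - I*√103*(-840)^(3/2)/2) = -(-352800*I*√210 + 2*(-840) + 2*I*2*√103 - I*√103*(-1680*I*√210)/2) = -(-352800*I*√210 - 1680 + 4*I*√103 - 840*√21630) = -(-1680 - 840*√21630 - 352800*I*√210 + 4*I*√103) = 1680 + 840*√21630 - 4*I*√103 + 352800*I*√210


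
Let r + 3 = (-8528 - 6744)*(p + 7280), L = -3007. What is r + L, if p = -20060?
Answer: 195173150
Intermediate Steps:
r = 195176157 (r = -3 + (-8528 - 6744)*(-20060 + 7280) = -3 - 15272*(-12780) = -3 + 195176160 = 195176157)
r + L = 195176157 - 3007 = 195173150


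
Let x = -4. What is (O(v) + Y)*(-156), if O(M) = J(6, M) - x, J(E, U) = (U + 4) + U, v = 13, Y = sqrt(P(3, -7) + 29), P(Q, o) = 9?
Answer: -5304 - 156*sqrt(38) ≈ -6265.6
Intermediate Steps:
Y = sqrt(38) (Y = sqrt(9 + 29) = sqrt(38) ≈ 6.1644)
J(E, U) = 4 + 2*U (J(E, U) = (4 + U) + U = 4 + 2*U)
O(M) = 8 + 2*M (O(M) = (4 + 2*M) - 1*(-4) = (4 + 2*M) + 4 = 8 + 2*M)
(O(v) + Y)*(-156) = ((8 + 2*13) + sqrt(38))*(-156) = ((8 + 26) + sqrt(38))*(-156) = (34 + sqrt(38))*(-156) = -5304 - 156*sqrt(38)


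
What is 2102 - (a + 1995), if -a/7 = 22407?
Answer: 156956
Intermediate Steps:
a = -156849 (a = -7*22407 = -156849)
2102 - (a + 1995) = 2102 - (-156849 + 1995) = 2102 - 1*(-154854) = 2102 + 154854 = 156956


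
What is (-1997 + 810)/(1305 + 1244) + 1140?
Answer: 2904673/2549 ≈ 1139.5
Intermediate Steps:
(-1997 + 810)/(1305 + 1244) + 1140 = -1187/2549 + 1140 = 2904673/2549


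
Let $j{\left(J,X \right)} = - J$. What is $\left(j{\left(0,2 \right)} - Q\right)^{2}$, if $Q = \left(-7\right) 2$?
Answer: $196$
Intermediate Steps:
$Q = -14$
$\left(j{\left(0,2 \right)} - Q\right)^{2} = \left(\left(-1\right) 0 - -14\right)^{2} = \left(0 + 14\right)^{2} = 14^{2} = 196$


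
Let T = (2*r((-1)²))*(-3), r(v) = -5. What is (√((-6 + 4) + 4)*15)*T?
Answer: 450*√2 ≈ 636.40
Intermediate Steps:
T = 30 (T = (2*(-5))*(-3) = -10*(-3) = 30)
(√((-6 + 4) + 4)*15)*T = (√((-6 + 4) + 4)*15)*30 = (√(-2 + 4)*15)*30 = (√2*15)*30 = (15*√2)*30 = 450*√2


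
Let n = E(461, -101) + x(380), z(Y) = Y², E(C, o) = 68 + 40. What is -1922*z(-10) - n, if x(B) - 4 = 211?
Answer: -192523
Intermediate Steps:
x(B) = 215 (x(B) = 4 + 211 = 215)
E(C, o) = 108
n = 323 (n = 108 + 215 = 323)
-1922*z(-10) - n = -1922*(-10)² - 1*323 = -1922*100 - 323 = -192200 - 323 = -192523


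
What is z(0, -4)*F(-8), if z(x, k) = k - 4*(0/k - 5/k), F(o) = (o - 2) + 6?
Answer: 36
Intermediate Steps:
F(o) = 4 + o (F(o) = (-2 + o) + 6 = 4 + o)
z(x, k) = k + 20/k (z(x, k) = k - 4*(0 - 5/k) = k - (-20)/k = k + 20/k)
z(0, -4)*F(-8) = (-4 + 20/(-4))*(4 - 8) = (-4 + 20*(-¼))*(-4) = (-4 - 5)*(-4) = -9*(-4) = 36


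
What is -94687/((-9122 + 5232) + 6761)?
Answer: -94687/2871 ≈ -32.980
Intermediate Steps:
-94687/((-9122 + 5232) + 6761) = -94687/(-3890 + 6761) = -94687/2871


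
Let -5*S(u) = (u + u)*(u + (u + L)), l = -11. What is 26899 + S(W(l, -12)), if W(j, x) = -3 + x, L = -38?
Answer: 26491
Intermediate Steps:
S(u) = -2*u*(-38 + 2*u)/5 (S(u) = -(u + u)*(u + (u - 38))/5 = -2*u*(u + (-38 + u))/5 = -2*u*(-38 + 2*u)/5)
26899 + S(W(l, -12)) = 26899 + 4*(-3 - 12)*(19 - (-3 - 12))/5 = 26899 + (⅘)*(-15)*(19 - 1*(-15)) = 26899 + (⅘)*(-15)*(19 + 15) = 26899 + (⅘)*(-15)*34 = 26899 - 408 = 26491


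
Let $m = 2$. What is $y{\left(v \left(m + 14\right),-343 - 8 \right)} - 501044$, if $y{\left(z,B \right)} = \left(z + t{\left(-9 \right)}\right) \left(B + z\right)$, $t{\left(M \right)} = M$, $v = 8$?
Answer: $-527581$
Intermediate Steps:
$y{\left(z,B \right)} = \left(-9 + z\right) \left(B + z\right)$ ($y{\left(z,B \right)} = \left(z - 9\right) \left(B + z\right) = \left(-9 + z\right) \left(B + z\right)$)
$y{\left(v \left(m + 14\right),-343 - 8 \right)} - 501044 = \left(\left(8 \left(2 + 14\right)\right)^{2} - 9 \left(-343 - 8\right) - 9 \cdot 8 \left(2 + 14\right) + \left(-343 - 8\right) 8 \left(2 + 14\right)\right) - 501044 = \left(\left(8 \cdot 16\right)^{2} - -3159 - 9 \cdot 8 \cdot 16 - 351 \cdot 8 \cdot 16\right) - 501044 = \left(128^{2} + 3159 - 1152 - 44928\right) - 501044 = \left(16384 + 3159 - 1152 - 44928\right) - 501044 = -26537 - 501044 = -527581$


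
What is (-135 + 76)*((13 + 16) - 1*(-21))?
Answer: -2950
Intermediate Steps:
(-135 + 76)*((13 + 16) - 1*(-21)) = -59*(29 + 21) = -59*50 = -2950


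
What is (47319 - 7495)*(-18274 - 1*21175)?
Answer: -1571016976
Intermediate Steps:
(47319 - 7495)*(-18274 - 1*21175) = 39824*(-18274 - 21175) = 39824*(-39449) = -1571016976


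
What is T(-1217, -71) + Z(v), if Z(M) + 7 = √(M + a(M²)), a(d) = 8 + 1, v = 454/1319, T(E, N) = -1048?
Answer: -1055 + 5*√650267/1319 ≈ -1051.9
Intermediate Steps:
v = 454/1319 (v = 454*(1/1319) = 454/1319 ≈ 0.34420)
a(d) = 9
Z(M) = -7 + √(9 + M) (Z(M) = -7 + √(M + 9) = -7 + √(9 + M))
T(-1217, -71) + Z(v) = -1048 + (-7 + √(9 + 454/1319)) = -1048 + (-7 + √(12325/1319)) = -1048 + (-7 + 5*√650267/1319) = -1055 + 5*√650267/1319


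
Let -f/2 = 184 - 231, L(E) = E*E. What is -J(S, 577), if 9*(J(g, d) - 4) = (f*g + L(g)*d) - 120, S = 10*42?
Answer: -33940732/3 ≈ -1.1314e+7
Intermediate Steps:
L(E) = E**2
S = 420
f = 94 (f = -2*(184 - 231) = -2*(-47) = 94)
J(g, d) = -28/3 + 94*g/9 + d*g**2/9 (J(g, d) = 4 + ((94*g + g**2*d) - 120)/9 = 4 + ((94*g + d*g**2) - 120)/9 = 4 + (-120 + 94*g + d*g**2)/9 = 4 + (-40/3 + 94*g/9 + d*g**2/9) = -28/3 + 94*g/9 + d*g**2/9)
-J(S, 577) = -(-28/3 + (94/9)*420 + (1/9)*577*420**2) = -(-28/3 + 13160/3 + (1/9)*577*176400) = -(-28/3 + 13160/3 + 11309200) = -1*33940732/3 = -33940732/3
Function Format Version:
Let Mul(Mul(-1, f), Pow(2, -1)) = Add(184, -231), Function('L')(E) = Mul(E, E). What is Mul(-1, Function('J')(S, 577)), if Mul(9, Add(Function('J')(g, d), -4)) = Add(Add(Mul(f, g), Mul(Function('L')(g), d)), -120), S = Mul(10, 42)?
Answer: Rational(-33940732, 3) ≈ -1.1314e+7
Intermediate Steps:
Function('L')(E) = Pow(E, 2)
S = 420
f = 94 (f = Mul(-2, Add(184, -231)) = Mul(-2, -47) = 94)
Function('J')(g, d) = Add(Rational(-28, 3), Mul(Rational(94, 9), g), Mul(Rational(1, 9), d, Pow(g, 2))) (Function('J')(g, d) = Add(4, Mul(Rational(1, 9), Add(Add(Mul(94, g), Mul(Pow(g, 2), d)), -120))) = Add(4, Mul(Rational(1, 9), Add(Add(Mul(94, g), Mul(d, Pow(g, 2))), -120))) = Add(4, Mul(Rational(1, 9), Add(-120, Mul(94, g), Mul(d, Pow(g, 2))))) = Add(4, Add(Rational(-40, 3), Mul(Rational(94, 9), g), Mul(Rational(1, 9), d, Pow(g, 2)))) = Add(Rational(-28, 3), Mul(Rational(94, 9), g), Mul(Rational(1, 9), d, Pow(g, 2))))
Mul(-1, Function('J')(S, 577)) = Mul(-1, Add(Rational(-28, 3), Mul(Rational(94, 9), 420), Mul(Rational(1, 9), 577, Pow(420, 2)))) = Mul(-1, Add(Rational(-28, 3), Rational(13160, 3), Mul(Rational(1, 9), 577, 176400))) = Mul(-1, Add(Rational(-28, 3), Rational(13160, 3), 11309200)) = Mul(-1, Rational(33940732, 3)) = Rational(-33940732, 3)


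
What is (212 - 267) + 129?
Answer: 74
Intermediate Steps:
(212 - 267) + 129 = -55 + 129 = 74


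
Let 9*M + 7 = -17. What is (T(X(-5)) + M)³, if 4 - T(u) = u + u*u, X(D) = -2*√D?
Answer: 227584/27 + 8072*I*√5/3 ≈ 8429.0 + 6016.5*I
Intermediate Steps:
M = -8/3 (M = -7/9 + (⅑)*(-17) = -7/9 - 17/9 = -8/3 ≈ -2.6667)
T(u) = 4 - u - u² (T(u) = 4 - (u + u*u) = 4 - (u + u²) = 4 + (-u - u²) = 4 - u - u²)
(T(X(-5)) + M)³ = ((4 - (-2)*√(-5) - (-2*I*√5)²) - 8/3)³ = ((4 - (-2)*I*√5 - (-2*I*√5)²) - 8/3)³ = ((4 + 2*I*√5 - 1*(-20)) - 8/3)³ = ((4 + 2*I*√5 + 20) - 8/3)³ = ((24 + 2*I*√5) - 8/3)³ = (64/3 + 2*I*√5)³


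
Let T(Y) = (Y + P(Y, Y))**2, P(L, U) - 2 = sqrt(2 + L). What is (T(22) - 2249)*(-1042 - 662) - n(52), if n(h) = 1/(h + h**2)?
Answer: 7744073375/2756 - 163584*sqrt(6) ≈ 2.4092e+6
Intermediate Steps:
P(L, U) = 2 + sqrt(2 + L)
T(Y) = (2 + Y + sqrt(2 + Y))**2 (T(Y) = (Y + (2 + sqrt(2 + Y)))**2 = (2 + Y + sqrt(2 + Y))**2)
(T(22) - 2249)*(-1042 - 662) - n(52) = ((2 + 22 + sqrt(2 + 22))**2 - 2249)*(-1042 - 662) - 1/(52*(1 + 52)) = ((2 + 22 + sqrt(24))**2 - 2249)*(-1704) - 1/(52*53) = ((2 + 22 + 2*sqrt(6))**2 - 2249)*(-1704) - 1/(52*53) = ((24 + 2*sqrt(6))**2 - 2249)*(-1704) - 1*1/2756 = (-2249 + (24 + 2*sqrt(6))**2)*(-1704) - 1/2756 = (3832296 - 1704*(24 + 2*sqrt(6))**2) - 1/2756 = 10561807775/2756 - 1704*(24 + 2*sqrt(6))**2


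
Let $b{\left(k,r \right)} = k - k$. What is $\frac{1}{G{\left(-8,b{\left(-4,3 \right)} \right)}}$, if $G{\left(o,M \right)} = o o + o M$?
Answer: $\frac{1}{64} \approx 0.015625$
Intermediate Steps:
$b{\left(k,r \right)} = 0$
$G{\left(o,M \right)} = o^{2} + M o$
$\frac{1}{G{\left(-8,b{\left(-4,3 \right)} \right)}} = \frac{1}{\left(-8\right) \left(0 - 8\right)} = \frac{1}{\left(-8\right) \left(-8\right)} = \frac{1}{64}$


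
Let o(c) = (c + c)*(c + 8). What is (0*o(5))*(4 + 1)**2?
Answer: 0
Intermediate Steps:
o(c) = 2*c*(8 + c) (o(c) = (2*c)*(8 + c) = 2*c*(8 + c))
(0*o(5))*(4 + 1)**2 = (0*(2*5*(8 + 5)))*(4 + 1)**2 = (0*(2*5*13))*5**2 = (0*130)*25 = 0*25 = 0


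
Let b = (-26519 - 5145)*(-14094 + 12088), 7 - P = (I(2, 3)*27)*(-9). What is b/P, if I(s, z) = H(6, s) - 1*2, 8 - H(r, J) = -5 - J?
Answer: 31758992/1583 ≈ 20063.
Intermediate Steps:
H(r, J) = 13 + J (H(r, J) = 8 - (-5 - J) = 8 + (5 + J) = 13 + J)
I(s, z) = 11 + s (I(s, z) = (13 + s) - 1*2 = (13 + s) - 2 = 11 + s)
P = 3166 (P = 7 - (11 + 2)*27*(-9) = 7 - 13*27*(-9) = 7 - 351*(-9) = 7 - 1*(-3159) = 7 + 3159 = 3166)
b = 63517984 (b = -31664*(-2006) = 63517984)
b/P = 63517984/3166 = 63517984*(1/3166) = 31758992/1583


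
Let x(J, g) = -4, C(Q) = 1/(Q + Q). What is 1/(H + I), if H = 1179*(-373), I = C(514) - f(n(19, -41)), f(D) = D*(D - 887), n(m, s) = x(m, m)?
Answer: -1028/455744267 ≈ -2.2557e-6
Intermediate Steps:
C(Q) = 1/(2*Q)
n(m, s) = -4
f(D) = D*(-887 + D)
I = -3663791/1028 (I = (½)/514 - (-4)*(-887 - 4) = (½)*(1/514) - (-4)*(-891) = 1/1028 - 1*3564 = 1/1028 - 3564 = -3663791/1028 ≈ -3564.0)
H = -439767
1/(H + I) = 1/(-439767 - 3663791/1028) = 1/(-455744267/1028) = -1028/455744267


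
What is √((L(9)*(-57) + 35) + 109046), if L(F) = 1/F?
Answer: 2*√245418/3 ≈ 330.26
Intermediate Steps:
√((L(9)*(-57) + 35) + 109046) = √((-57/9 + 35) + 109046) = √(((⅑)*(-57) + 35) + 109046) = √((-19/3 + 35) + 109046) = √(86/3 + 109046) = √(327224/3) = 2*√245418/3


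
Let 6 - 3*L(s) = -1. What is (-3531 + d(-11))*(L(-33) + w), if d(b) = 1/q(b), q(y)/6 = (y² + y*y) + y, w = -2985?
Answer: 21895599410/2079 ≈ 1.0532e+7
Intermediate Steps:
L(s) = 7/3 (L(s) = 2 - ⅓*(-1) = 2 + ⅓ = 7/3)
q(y) = 6*y + 12*y² (q(y) = 6*((y² + y*y) + y) = 6*((y² + y²) + y) = 6*(2*y² + y) = 6*(y + 2*y²) = 6*y + 12*y²)
d(b) = 1/(6*b*(1 + 2*b))
(-3531 + d(-11))*(L(-33) + w) = (-3531 + (⅙)/(-11*(1 + 2*(-11))))*(7/3 - 2985) = (-3531 + (⅙)*(-1/11)/(1 - 22))*(-8948/3) = (-3531 + (⅙)*(-1/11)/(-21))*(-8948/3) = (-3531 + (⅙)*(-1/11)*(-1/21))*(-8948/3) = (-3531 + 1/1386)*(-8948/3) = -4893965/1386*(-8948/3) = 21895599410/2079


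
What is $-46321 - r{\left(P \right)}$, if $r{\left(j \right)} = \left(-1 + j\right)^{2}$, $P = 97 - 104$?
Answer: $-46385$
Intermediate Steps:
$P = -7$
$-46321 - r{\left(P \right)} = -46321 - \left(-1 - 7\right)^{2} = -46321 - \left(-8\right)^{2} = -46321 - 64 = -46385$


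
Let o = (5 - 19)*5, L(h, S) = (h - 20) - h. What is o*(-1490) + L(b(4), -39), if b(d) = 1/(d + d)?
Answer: 104280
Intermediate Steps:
b(d) = 1/(2*d)
L(h, S) = -20 (L(h, S) = (-20 + h) - h = -20)
o = -70 (o = -14*5 = -70)
o*(-1490) + L(b(4), -39) = -70*(-1490) - 20 = 104300 - 20 = 104280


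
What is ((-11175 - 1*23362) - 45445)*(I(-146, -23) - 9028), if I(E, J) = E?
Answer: 733754868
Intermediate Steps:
((-11175 - 1*23362) - 45445)*(I(-146, -23) - 9028) = ((-11175 - 1*23362) - 45445)*(-146 - 9028) = ((-11175 - 23362) - 45445)*(-9174) = (-34537 - 45445)*(-9174) = -79982*(-9174) = 733754868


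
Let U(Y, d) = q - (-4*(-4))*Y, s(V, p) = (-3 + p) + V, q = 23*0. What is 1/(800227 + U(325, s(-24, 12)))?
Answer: 1/795027 ≈ 1.2578e-6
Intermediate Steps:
q = 0
s(V, p) = -3 + V + p
U(Y, d) = -16*Y (U(Y, d) = 0 - (-4*(-4))*Y = 0 - 16*Y = -16*Y)
1/(800227 + U(325, s(-24, 12))) = 1/(800227 - 16*325) = 1/(800227 - 5200) = 1/795027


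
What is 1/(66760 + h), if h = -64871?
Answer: 1/1889 ≈ 0.00052938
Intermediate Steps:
1/(66760 + h) = 1/(66760 - 64871) = 1/1889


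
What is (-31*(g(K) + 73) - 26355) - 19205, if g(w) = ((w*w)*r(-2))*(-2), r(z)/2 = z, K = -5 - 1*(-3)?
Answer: -48815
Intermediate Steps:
K = -2 (K = -5 + 3 = -2)
r(z) = 2*z
g(w) = 8*w**2 (g(w) = ((w*w)*(2*(-2)))*(-2) = (w**2*(-4))*(-2) = -4*w**2*(-2) = 8*w**2)
(-31*(g(K) + 73) - 26355) - 19205 = (-31*(8*(-2)**2 + 73) - 26355) - 19205 = (-31*(8*4 + 73) - 26355) - 19205 = (-31*(32 + 73) - 26355) - 19205 = (-31*105 - 26355) - 19205 = (-3255 - 26355) - 19205 = -29610 - 19205 = -48815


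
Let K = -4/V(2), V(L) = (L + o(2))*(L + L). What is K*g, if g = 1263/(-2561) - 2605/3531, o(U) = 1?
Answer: 11131058/27128673 ≈ 0.41031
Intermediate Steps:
g = -11131058/9042891 (g = 1263*(-1/2561) - 2605*1/3531 = -1263/2561 - 2605/3531 = -11131058/9042891 ≈ -1.2309)
V(L) = 2*L*(1 + L) (V(L) = (L + 1)*(L + L) = (1 + L)*(2*L) = 2*L*(1 + L))
K = -⅓ (K = -4*1/(4*(1 + 2)) = -4/(2*2*3) = -4/12 = -4*1/12 = -⅓ ≈ -0.33333)
K*g = -⅓*(-11131058/9042891) = 11131058/27128673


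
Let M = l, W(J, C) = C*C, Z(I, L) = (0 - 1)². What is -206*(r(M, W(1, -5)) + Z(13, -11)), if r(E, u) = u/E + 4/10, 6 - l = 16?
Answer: 1133/5 ≈ 226.60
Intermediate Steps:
l = -10 (l = 6 - 1*16 = 6 - 16 = -10)
Z(I, L) = 1 (Z(I, L) = (-1)² = 1)
W(J, C) = C²
M = -10
r(E, u) = ⅖ + u/E (r(E, u) = u/E + 4*(⅒) = u/E + ⅖ = ⅖ + u/E)
-206*(r(M, W(1, -5)) + Z(13, -11)) = -206*((⅖ + (-5)²/(-10)) + 1) = -206*((⅖ + 25*(-⅒)) + 1) = -206*((⅖ - 5/2) + 1) = -206*(-21/10 + 1) = -206*(-11/10) = 1133/5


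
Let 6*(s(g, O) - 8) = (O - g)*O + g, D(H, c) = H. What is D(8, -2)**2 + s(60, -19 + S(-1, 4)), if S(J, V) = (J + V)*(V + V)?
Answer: 217/6 ≈ 36.167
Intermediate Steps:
S(J, V) = 2*V*(J + V) (S(J, V) = (J + V)*(2*V) = 2*V*(J + V))
s(g, O) = 8 + g/6 + O*(O - g)/6 (s(g, O) = 8 + ((O - g)*O + g)/6 = 8 + (O*(O - g) + g)/6 = 8 + (g + O*(O - g))/6 = 8 + (g/6 + O*(O - g)/6) = 8 + g/6 + O*(O - g)/6)
D(8, -2)**2 + s(60, -19 + S(-1, 4)) = 8**2 + (8 + (1/6)*60 + (-19 + 2*4*(-1 + 4))**2/6 - 1/6*(-19 + 2*4*(-1 + 4))*60) = 64 + (8 + 10 + (-19 + 2*4*3)**2/6 - 1/6*(-19 + 2*4*3)*60) = 64 + (8 + 10 + (-19 + 24)**2/6 - 1/6*(-19 + 24)*60) = 64 + (8 + 10 + (1/6)*5**2 - 1/6*5*60) = 64 + (8 + 10 + (1/6)*25 - 50) = 64 + (8 + 10 + 25/6 - 50) = 64 - 167/6 = 217/6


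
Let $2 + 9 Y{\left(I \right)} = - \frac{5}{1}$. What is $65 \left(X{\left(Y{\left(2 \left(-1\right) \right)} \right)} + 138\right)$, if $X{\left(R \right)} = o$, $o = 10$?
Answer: $9620$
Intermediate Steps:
$Y{\left(I \right)} = - \frac{7}{9}$ ($Y{\left(I \right)} = - \frac{2}{9} + \frac{\left(-5\right) 1^{-1}}{9} = - \frac{2}{9} + \frac{\left(-5\right) 1}{9} = - \frac{2}{9} + \frac{1}{9} \left(-5\right) = - \frac{2}{9} - \frac{5}{9} = - \frac{7}{9}$)
$X{\left(R \right)} = 10$
$65 \left(X{\left(Y{\left(2 \left(-1\right) \right)} \right)} + 138\right) = 65 \left(10 + 138\right) = 65 \cdot 148 = 9620$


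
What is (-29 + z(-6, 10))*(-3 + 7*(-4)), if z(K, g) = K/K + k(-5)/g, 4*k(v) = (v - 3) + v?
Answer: 35123/40 ≈ 878.08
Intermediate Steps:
k(v) = -¾ + v/2 (k(v) = ((v - 3) + v)/4 = ((-3 + v) + v)/4 = (-3 + 2*v)/4 = -¾ + v/2)
z(K, g) = 1 - 13/(4*g) (z(K, g) = K/K + (-¾ + (½)*(-5))/g = 1 + (-¾ - 5/2)/g = 1 - 13/(4*g))
(-29 + z(-6, 10))*(-3 + 7*(-4)) = (-29 + (-13/4 + 10)/10)*(-3 + 7*(-4)) = (-29 + (⅒)*(27/4))*(-3 - 28) = (-29 + 27/40)*(-31) = -1133/40*(-31) = 35123/40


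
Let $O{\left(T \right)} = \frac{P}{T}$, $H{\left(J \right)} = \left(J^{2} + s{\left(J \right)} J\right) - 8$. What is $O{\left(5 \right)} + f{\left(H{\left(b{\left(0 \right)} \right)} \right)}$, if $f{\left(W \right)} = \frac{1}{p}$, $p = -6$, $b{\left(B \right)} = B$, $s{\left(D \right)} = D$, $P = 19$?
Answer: $\frac{109}{30} \approx 3.6333$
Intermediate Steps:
$H{\left(J \right)} = -8 + 2 J^{2}$ ($H{\left(J \right)} = \left(J^{2} + J J\right) - 8 = \left(J^{2} + J^{2}\right) - 8 = 2 J^{2} - 8 = -8 + 2 J^{2}$)
$O{\left(T \right)} = \frac{19}{T}$
$f{\left(W \right)} = - \frac{1}{6}$ ($f{\left(W \right)} = \frac{1}{-6} = - \frac{1}{6}$)
$O{\left(5 \right)} + f{\left(H{\left(b{\left(0 \right)} \right)} \right)} = \frac{19}{5} - \frac{1}{6} = \frac{109}{30}$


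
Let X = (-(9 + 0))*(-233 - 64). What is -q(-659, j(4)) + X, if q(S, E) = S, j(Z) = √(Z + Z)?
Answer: 3332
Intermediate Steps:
j(Z) = √2*√Z (j(Z) = √(2*Z) = √2*√Z)
X = 2673 (X = -1*9*(-297) = -9*(-297) = 2673)
-q(-659, j(4)) + X = -1*(-659) + 2673 = 659 + 2673 = 3332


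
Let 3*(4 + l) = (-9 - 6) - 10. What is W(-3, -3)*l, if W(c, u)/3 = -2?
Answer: 74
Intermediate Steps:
W(c, u) = -6 (W(c, u) = 3*(-2) = -6)
l = -37/3 (l = -4 + ((-9 - 6) - 10)/3 = -4 + (-15 - 10)/3 = -4 + (⅓)*(-25) = -4 - 25/3 = -37/3 ≈ -12.333)
W(-3, -3)*l = -6*(-37/3) = 74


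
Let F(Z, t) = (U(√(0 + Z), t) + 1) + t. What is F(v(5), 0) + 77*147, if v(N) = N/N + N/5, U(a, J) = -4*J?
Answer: 11320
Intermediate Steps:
v(N) = 1 + N/5 (v(N) = 1 + N*(⅕) = 1 + N/5)
F(Z, t) = 1 - 3*t (F(Z, t) = (-4*t + 1) + t = (1 - 4*t) + t = 1 - 3*t)
F(v(5), 0) + 77*147 = (1 - 3*0) + 77*147 = (1 + 0) + 11319 = 1 + 11319 = 11320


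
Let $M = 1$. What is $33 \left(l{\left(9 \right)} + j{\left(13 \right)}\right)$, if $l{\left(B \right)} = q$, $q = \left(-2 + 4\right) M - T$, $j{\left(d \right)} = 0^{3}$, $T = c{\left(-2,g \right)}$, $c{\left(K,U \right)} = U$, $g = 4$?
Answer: $-66$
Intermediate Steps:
$T = 4$
$j{\left(d \right)} = 0$
$q = -2$ ($q = \left(-2 + 4\right) 1 - 4 = 2 \cdot 1 - 4 = 2 - 4 = -2$)
$l{\left(B \right)} = -2$
$33 \left(l{\left(9 \right)} + j{\left(13 \right)}\right) = 33 \left(-2 + 0\right) = 33 \left(-2\right) = -66$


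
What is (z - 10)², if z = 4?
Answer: 36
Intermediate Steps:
(z - 10)² = (4 - 10)² = (-6)² = 36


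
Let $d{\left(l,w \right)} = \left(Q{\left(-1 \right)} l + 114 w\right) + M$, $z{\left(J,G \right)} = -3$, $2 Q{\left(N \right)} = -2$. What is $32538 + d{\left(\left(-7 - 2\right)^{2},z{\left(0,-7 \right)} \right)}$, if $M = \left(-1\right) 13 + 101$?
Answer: $32203$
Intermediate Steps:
$Q{\left(N \right)} = -1$ ($Q{\left(N \right)} = \frac{1}{2} \left(-2\right) = -1$)
$M = 88$ ($M = -13 + 101 = 88$)
$d{\left(l,w \right)} = 88 - l + 114 w$ ($d{\left(l,w \right)} = \left(- l + 114 w\right) + 88 = 88 - l + 114 w$)
$32538 + d{\left(\left(-7 - 2\right)^{2},z{\left(0,-7 \right)} \right)} = 32538 + \left(88 - \left(-7 - 2\right)^{2} + 114 \left(-3\right)\right) = 32538 - 335 = 32203$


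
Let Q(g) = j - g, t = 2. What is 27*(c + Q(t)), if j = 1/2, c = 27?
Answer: 1377/2 ≈ 688.50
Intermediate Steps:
j = ½ ≈ 0.50000
Q(g) = ½ - g
27*(c + Q(t)) = 27*(27 + (½ - 1*2)) = 27*(27 + (½ - 2)) = 27*(27 - 3/2) = 27*(51/2) = 1377/2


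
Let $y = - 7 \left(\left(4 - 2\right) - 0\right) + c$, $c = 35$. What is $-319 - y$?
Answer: $-340$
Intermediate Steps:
$y = 21$ ($y = - 7 \left(\left(4 - 2\right) - 0\right) + 35 = - 7 \left(2 + \left(-4 + 4\right)\right) + 35 = - 7 \left(2 + 0\right) + 35 = \left(-7\right) 2 + 35 = -14 + 35 = 21$)
$-319 - y = -319 - 21 = -340$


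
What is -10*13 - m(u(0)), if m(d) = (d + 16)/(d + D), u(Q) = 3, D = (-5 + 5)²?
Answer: -409/3 ≈ -136.33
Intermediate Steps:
D = 0 (D = 0² = 0)
m(d) = (16 + d)/d (m(d) = (d + 16)/(d + 0) = (16 + d)/d)
-10*13 - m(u(0)) = -10*13 - (16 + 3)/3 = -130 - 19/3 = -409/3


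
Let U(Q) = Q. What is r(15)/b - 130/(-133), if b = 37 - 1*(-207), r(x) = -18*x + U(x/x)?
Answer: -4057/32452 ≈ -0.12502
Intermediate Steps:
r(x) = 1 - 18*x (r(x) = -18*x + x/x = -18*x + 1 = 1 - 18*x)
b = 244 (b = 37 + 207 = 244)
r(15)/b - 130/(-133) = (1 - 18*15)/244 - 130/(-133) = (1 - 270)*(1/244) - 130*(-1/133) = -269*1/244 + 130/133 = -269/244 + 130/133 = -4057/32452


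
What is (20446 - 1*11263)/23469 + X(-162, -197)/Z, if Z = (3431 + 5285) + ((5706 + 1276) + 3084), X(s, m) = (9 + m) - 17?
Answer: 55887987/146931586 ≈ 0.38037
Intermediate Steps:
X(s, m) = -8 + m
Z = 18782 (Z = 8716 + (6982 + 3084) = 8716 + 10066 = 18782)
(20446 - 1*11263)/23469 + X(-162, -197)/Z = (20446 - 1*11263)/23469 + (-8 - 197)/18782 = (20446 - 11263)*(1/23469) - 205*1/18782 = 9183*(1/23469) - 205/18782 = 3061/7823 - 205/18782 = 55887987/146931586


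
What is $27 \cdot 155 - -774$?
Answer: $4959$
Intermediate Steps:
$27 \cdot 155 - -774 = 4185 + 774 = 4959$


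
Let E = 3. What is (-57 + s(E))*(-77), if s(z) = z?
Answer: 4158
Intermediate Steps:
(-57 + s(E))*(-77) = (-57 + 3)*(-77) = -54*(-77) = 4158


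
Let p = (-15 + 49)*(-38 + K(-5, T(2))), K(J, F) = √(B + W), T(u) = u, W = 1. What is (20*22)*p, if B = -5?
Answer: -568480 + 29920*I ≈ -5.6848e+5 + 29920.0*I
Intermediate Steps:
K(J, F) = 2*I (K(J, F) = √(-5 + 1) = √(-4) = 2*I)
p = -1292 + 68*I (p = (-15 + 49)*(-38 + 2*I) = 34*(-38 + 2*I) = -1292 + 68*I ≈ -1292.0 + 68.0*I)
(20*22)*p = (20*22)*(-1292 + 68*I) = 440*(-1292 + 68*I) = -568480 + 29920*I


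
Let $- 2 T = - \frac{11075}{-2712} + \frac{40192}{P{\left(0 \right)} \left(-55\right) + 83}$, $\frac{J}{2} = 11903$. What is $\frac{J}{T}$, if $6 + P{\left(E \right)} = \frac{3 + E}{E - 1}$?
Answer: $- \frac{37316762016}{57701027} \approx -646.73$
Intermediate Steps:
$P{\left(E \right)} = -6 + \frac{3 + E}{-1 + E}$ ($P{\left(E \right)} = -6 + \frac{3 + E}{E - 1} = -6 + \frac{3 + E}{-1 + E}$)
$J = 23806$ ($J = 2 \cdot 11903 = 23806$)
$T = - \frac{57701027}{1567536}$ ($T = - \frac{- \frac{11075}{-2712} + \frac{40192}{\frac{9 - 0}{-1 + 0} \left(-55\right) + 83}}{2} = - \frac{\left(-11075\right) \left(- \frac{1}{2712}\right) + \frac{40192}{\frac{9 + 0}{-1} \left(-55\right) + 83}}{2} = - \frac{\frac{11075}{2712} + \frac{40192}{\left(-1\right) 9 \left(-55\right) + 83}}{2} = - \frac{\frac{11075}{2712} + \frac{40192}{\left(-9\right) \left(-55\right) + 83}}{2} = - \frac{\frac{11075}{2712} + \frac{40192}{495 + 83}}{2} = - \frac{\frac{11075}{2712} + \frac{40192}{578}}{2} = - \frac{\frac{11075}{2712} + 40192 \cdot \frac{1}{578}}{2} = - \frac{\frac{11075}{2712} + \frac{20096}{289}}{2} = \left(- \frac{1}{2}\right) \frac{57701027}{783768} = - \frac{57701027}{1567536} \approx -36.81$)
$\frac{J}{T} = \frac{23806}{- \frac{57701027}{1567536}} = 23806 \left(- \frac{1567536}{57701027}\right) = - \frac{37316762016}{57701027}$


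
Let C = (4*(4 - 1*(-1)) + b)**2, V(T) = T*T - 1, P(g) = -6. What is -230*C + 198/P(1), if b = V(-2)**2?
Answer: -193463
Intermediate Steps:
V(T) = -1 + T**2 (V(T) = T**2 - 1 = -1 + T**2)
b = 9 (b = (-1 + (-2)**2)**2 = (-1 + 4)**2 = 3**2 = 9)
C = 841 (C = (4*(4 - 1*(-1)) + 9)**2 = (4*(4 + 1) + 9)**2 = (4*5 + 9)**2 = (20 + 9)**2 = 29**2 = 841)
-230*C + 198/P(1) = -230*841 + 198/(-6) = -193430 + 198*(-1/6) = -193430 - 33 = -193463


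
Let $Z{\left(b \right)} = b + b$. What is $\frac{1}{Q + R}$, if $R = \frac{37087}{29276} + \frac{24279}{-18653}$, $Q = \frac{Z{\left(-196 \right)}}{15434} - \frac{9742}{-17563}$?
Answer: $\frac{5693302740747076}{2815237187092565} \approx 2.0223$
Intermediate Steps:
$Z{\left(b \right)} = 2 b$
$Q = \frac{71736666}{135533671}$ ($Q = \frac{2 \left(-196\right)}{15434} - \frac{9742}{-17563} = \left(-392\right) \frac{1}{15434} - - \frac{9742}{17563} = - \frac{196}{7717} + \frac{9742}{17563} = \frac{71736666}{135533671} \approx 0.52929$)
$R = - \frac{19008193}{546085228}$ ($R = 37087 \cdot \frac{1}{29276} + 24279 \left(- \frac{1}{18653}\right) = \frac{37087}{29276} - \frac{24279}{18653} = - \frac{19008193}{546085228} \approx -0.034808$)
$\frac{1}{Q + R} = \frac{1}{\frac{71736666}{135533671} - \frac{19008193}{546085228}} = \frac{1}{\frac{2815237187092565}{5693302740747076}} = \frac{5693302740747076}{2815237187092565}$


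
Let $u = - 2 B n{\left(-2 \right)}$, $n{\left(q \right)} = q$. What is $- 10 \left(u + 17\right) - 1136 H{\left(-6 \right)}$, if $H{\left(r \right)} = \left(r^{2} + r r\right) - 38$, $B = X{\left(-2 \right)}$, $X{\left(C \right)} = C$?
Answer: $-38714$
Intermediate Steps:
$B = -2$
$H{\left(r \right)} = -38 + 2 r^{2}$ ($H{\left(r \right)} = \left(r^{2} + r^{2}\right) - 38 = 2 r^{2} - 38 = -38 + 2 r^{2}$)
$u = -8$ ($u = \left(-2\right) \left(-2\right) \left(-2\right) = 4 \left(-2\right) = -8$)
$- 10 \left(u + 17\right) - 1136 H{\left(-6 \right)} = - 10 \left(-8 + 17\right) - 1136 \left(-38 + 2 \left(-6\right)^{2}\right) = \left(-10\right) 9 - 1136 \left(-38 + 2 \cdot 36\right) = -90 - 1136 \left(-38 + 72\right) = -90 - 38624 = -38714$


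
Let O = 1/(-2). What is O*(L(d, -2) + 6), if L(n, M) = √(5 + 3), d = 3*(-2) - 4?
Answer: -3 - √2 ≈ -4.4142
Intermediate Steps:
d = -10 (d = -6 - 4 = -10)
O = -½ ≈ -0.50000
L(n, M) = 2*√2 (L(n, M) = √8 = 2*√2)
O*(L(d, -2) + 6) = -(2*√2 + 6)/2 = -(6 + 2*√2)/2 = -3 - √2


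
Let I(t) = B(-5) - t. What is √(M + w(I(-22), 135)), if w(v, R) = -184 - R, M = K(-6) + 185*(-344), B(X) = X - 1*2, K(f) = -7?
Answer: I*√63966 ≈ 252.92*I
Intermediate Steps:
B(X) = -2 + X (B(X) = X - 2 = -2 + X)
M = -63647 (M = -7 + 185*(-344) = -7 - 63640 = -63647)
I(t) = -7 - t (I(t) = (-2 - 5) - t = -7 - t)
√(M + w(I(-22), 135)) = √(-63647 + (-184 - 1*135)) = √(-63647 + (-184 - 135)) = √(-63647 - 319) = √(-63966) = I*√63966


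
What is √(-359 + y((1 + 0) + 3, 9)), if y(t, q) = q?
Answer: 5*I*√14 ≈ 18.708*I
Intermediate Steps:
√(-359 + y((1 + 0) + 3, 9)) = √(-359 + 9) = √(-350) = 5*I*√14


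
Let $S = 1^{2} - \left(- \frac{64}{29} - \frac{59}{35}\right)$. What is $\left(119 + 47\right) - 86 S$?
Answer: $- \frac{258586}{1015} \approx -254.76$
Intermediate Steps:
$S = \frac{4966}{1015}$ ($S = 1 - - \frac{3951}{1015} = 1 + \left(\frac{59}{35} + \frac{64}{29}\right) = 1 + \frac{3951}{1015} = \frac{4966}{1015} \approx 4.8926$)
$\left(119 + 47\right) - 86 S = \left(119 + 47\right) - \frac{427076}{1015} = 166 - \frac{427076}{1015} = - \frac{258586}{1015}$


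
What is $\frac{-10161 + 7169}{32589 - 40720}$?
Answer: $\frac{2992}{8131} \approx 0.36797$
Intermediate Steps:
$\frac{-10161 + 7169}{32589 - 40720} = - \frac{2992}{-8131} = \left(-2992\right) \left(- \frac{1}{8131}\right) = \frac{2992}{8131}$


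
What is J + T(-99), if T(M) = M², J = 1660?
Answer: 11461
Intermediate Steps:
J + T(-99) = 1660 + (-99)² = 1660 + 9801 = 11461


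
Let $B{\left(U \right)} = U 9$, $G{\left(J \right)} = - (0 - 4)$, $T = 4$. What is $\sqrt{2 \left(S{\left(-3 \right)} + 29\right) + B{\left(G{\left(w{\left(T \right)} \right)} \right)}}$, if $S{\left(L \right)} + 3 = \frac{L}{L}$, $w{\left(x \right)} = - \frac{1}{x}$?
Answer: $3 \sqrt{10} \approx 9.4868$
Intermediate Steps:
$G{\left(J \right)} = 4$ ($G{\left(J \right)} = \left(-1\right) \left(-4\right) = 4$)
$B{\left(U \right)} = 9 U$
$S{\left(L \right)} = -2$ ($S{\left(L \right)} = -3 + \frac{L}{L} = -3 + 1 = -2$)
$\sqrt{2 \left(S{\left(-3 \right)} + 29\right) + B{\left(G{\left(w{\left(T \right)} \right)} \right)}} = \sqrt{2 \left(-2 + 29\right) + 9 \cdot 4} = \sqrt{2 \cdot 27 + 36} = \sqrt{54 + 36} = \sqrt{90} = 3 \sqrt{10}$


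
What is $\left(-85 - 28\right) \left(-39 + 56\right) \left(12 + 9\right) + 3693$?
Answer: $-36648$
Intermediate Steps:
$\left(-85 - 28\right) \left(-39 + 56\right) \left(12 + 9\right) + 3693 = - 113 \cdot 17 \cdot 21 + 3693 = \left(-113\right) 357 + 3693 = -40341 + 3693 = -36648$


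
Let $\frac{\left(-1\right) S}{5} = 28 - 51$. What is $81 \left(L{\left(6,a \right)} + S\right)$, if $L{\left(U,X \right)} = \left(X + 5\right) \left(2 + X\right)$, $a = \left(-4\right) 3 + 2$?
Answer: $12555$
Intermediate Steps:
$S = 115$ ($S = - 5 \left(28 - 51\right) = \left(-5\right) \left(-23\right) = 115$)
$a = -10$ ($a = -12 + 2 = -10$)
$L{\left(U,X \right)} = \left(2 + X\right) \left(5 + X\right)$ ($L{\left(U,X \right)} = \left(5 + X\right) \left(2 + X\right) = \left(2 + X\right) \left(5 + X\right)$)
$81 \left(L{\left(6,a \right)} + S\right) = 81 \left(\left(10 + \left(-10\right)^{2} + 7 \left(-10\right)\right) + 115\right) = 81 \left(\left(10 + 100 - 70\right) + 115\right) = 81 \left(40 + 115\right) = 81 \cdot 155 = 12555$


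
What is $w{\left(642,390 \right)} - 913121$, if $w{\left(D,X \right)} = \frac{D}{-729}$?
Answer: $- \frac{221888617}{243} \approx -9.1312 \cdot 10^{5}$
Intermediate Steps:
$w{\left(D,X \right)} = - \frac{D}{729}$ ($w{\left(D,X \right)} = D \left(- \frac{1}{729}\right) = - \frac{D}{729}$)
$w{\left(642,390 \right)} - 913121 = \left(- \frac{1}{729}\right) 642 - 913121 = - \frac{214}{243} - 913121 = - \frac{221888617}{243}$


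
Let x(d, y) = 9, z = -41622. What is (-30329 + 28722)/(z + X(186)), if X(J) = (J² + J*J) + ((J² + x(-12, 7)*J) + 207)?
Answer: -1607/64047 ≈ -0.025091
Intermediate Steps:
X(J) = 207 + 3*J² + 9*J (X(J) = (J² + J*J) + ((J² + 9*J) + 207) = (J² + J²) + (207 + J² + 9*J) = 2*J² + (207 + J² + 9*J) = 207 + 3*J² + 9*J)
(-30329 + 28722)/(z + X(186)) = (-30329 + 28722)/(-41622 + (207 + 3*186² + 9*186)) = -1607/(-41622 + (207 + 3*34596 + 1674)) = -1607/(-41622 + (207 + 103788 + 1674)) = -1607/(-41622 + 105669) = -1607/64047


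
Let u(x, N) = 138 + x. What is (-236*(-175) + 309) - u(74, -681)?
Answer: 41397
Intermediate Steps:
(-236*(-175) + 309) - u(74, -681) = (-236*(-175) + 309) - (138 + 74) = (41300 + 309) - 1*212 = 41609 - 212 = 41397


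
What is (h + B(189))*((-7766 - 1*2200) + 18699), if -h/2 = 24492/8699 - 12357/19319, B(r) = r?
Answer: 270995867816067/168055981 ≈ 1.6125e+6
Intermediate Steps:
h = -731334810/168055981 (h = -2*(24492/8699 - 12357/19319) = -2*365667405/168055981 = -731334810/168055981 ≈ -4.3517)
(h + B(189))*((-7766 - 1*2200) + 18699) = (-731334810/168055981 + 189)*((-7766 - 1*2200) + 18699) = 31031245599*((-7766 - 2200) + 18699)/168055981 = 31031245599*(-9966 + 18699)/168055981 = (31031245599/168055981)*8733 = 270995867816067/168055981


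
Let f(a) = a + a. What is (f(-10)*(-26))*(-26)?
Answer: -13520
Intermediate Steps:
f(a) = 2*a
(f(-10)*(-26))*(-26) = ((2*(-10))*(-26))*(-26) = -20*(-26)*(-26) = 520*(-26) = -13520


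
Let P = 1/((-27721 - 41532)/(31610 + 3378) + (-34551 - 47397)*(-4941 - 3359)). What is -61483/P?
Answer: -1463155951019271401/34988 ≈ -4.1819e+13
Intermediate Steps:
P = 34988/23797731909947 (P = 1/(-69253/34988 - 81948*(-8300)) = 1/(-69253*1/34988 + 680168400) = 1/(-69253/34988 + 680168400) = 1/(23797731909947/34988) = 34988/23797731909947 ≈ 1.4702e-9)
-61483/P = -61483/34988/23797731909947 = -61483*23797731909947/34988 = -1463155951019271401/34988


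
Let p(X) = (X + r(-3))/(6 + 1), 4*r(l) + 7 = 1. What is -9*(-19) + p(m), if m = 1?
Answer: 2393/14 ≈ 170.93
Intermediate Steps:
r(l) = -3/2 (r(l) = -7/4 + (¼)*1 = -7/4 + ¼ = -3/2)
p(X) = -3/14 + X/7 (p(X) = (X - 3/2)/(6 + 1) = (-3/2 + X)/7 = (-3/2 + X)*(⅐) = -3/14 + X/7)
-9*(-19) + p(m) = -9*(-19) + (-3/14 + (⅐)*1) = 171 + (-3/14 + ⅐) = 171 - 1/14 = 2393/14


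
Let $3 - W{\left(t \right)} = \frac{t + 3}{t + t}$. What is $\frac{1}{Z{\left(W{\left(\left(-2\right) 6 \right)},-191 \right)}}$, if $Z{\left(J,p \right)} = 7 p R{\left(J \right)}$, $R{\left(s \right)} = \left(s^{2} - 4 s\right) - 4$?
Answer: $\frac{64}{651119} \approx 9.8292 \cdot 10^{-5}$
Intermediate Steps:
$R{\left(s \right)} = -4 + s^{2} - 4 s$
$W{\left(t \right)} = 3 - \frac{3 + t}{2 t}$ ($W{\left(t \right)} = 3 - \frac{t + 3}{t + t} = 3 - \frac{3 + t}{2 t}$)
$Z{\left(J,p \right)} = 7 p \left(-4 + J^{2} - 4 J\right)$
$\frac{1}{Z{\left(W{\left(\left(-2\right) 6 \right)},-191 \right)}} = \frac{1}{7 \left(-191\right) \left(-4 + \left(\frac{-3 + 5 \left(\left(-2\right) 6\right)}{2 \left(\left(-2\right) 6\right)}\right)^{2} - 4 \frac{-3 + 5 \left(\left(-2\right) 6\right)}{2 \left(\left(-2\right) 6\right)}\right)} = \frac{1}{7 \left(-191\right) \left(-4 + \left(\frac{-3 + 5 \left(-12\right)}{2 \left(-12\right)}\right)^{2} - 4 \frac{-3 + 5 \left(-12\right)}{2 \left(-12\right)}\right)} = \frac{1}{7 \left(-191\right) \left(-4 + \left(\frac{1}{2} \left(- \frac{1}{12}\right) \left(-3 - 60\right)\right)^{2} - 4 \cdot \frac{1}{2} \left(- \frac{1}{12}\right) \left(-3 - 60\right)\right)} = \frac{1}{7 \left(-191\right) \left(-4 + \left(\frac{1}{2} \left(- \frac{1}{12}\right) \left(-63\right)\right)^{2} - 4 \cdot \frac{1}{2} \left(- \frac{1}{12}\right) \left(-63\right)\right)} = \frac{1}{7 \left(-191\right) \left(-4 + \left(\frac{21}{8}\right)^{2} - \frac{21}{2}\right)} = \frac{1}{7 \left(-191\right) \left(-4 + \frac{441}{64} - \frac{21}{2}\right)} = \frac{1}{7 \left(-191\right) \left(- \frac{487}{64}\right)} = \frac{1}{\frac{651119}{64}} = \frac{64}{651119}$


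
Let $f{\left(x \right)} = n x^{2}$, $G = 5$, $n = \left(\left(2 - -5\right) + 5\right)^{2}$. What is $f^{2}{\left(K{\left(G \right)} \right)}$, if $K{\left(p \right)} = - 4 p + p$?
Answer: $1049760000$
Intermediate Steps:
$n = 144$ ($n = \left(\left(2 + 5\right) + 5\right)^{2} = \left(7 + 5\right)^{2} = 12^{2} = 144$)
$K{\left(p \right)} = - 3 p$
$f{\left(x \right)} = 144 x^{2}$
$f^{2}{\left(K{\left(G \right)} \right)} = \left(144 \left(\left(-3\right) 5\right)^{2}\right)^{2} = \left(144 \left(-15\right)^{2}\right)^{2} = \left(144 \cdot 225\right)^{2} = 32400^{2} = 1049760000$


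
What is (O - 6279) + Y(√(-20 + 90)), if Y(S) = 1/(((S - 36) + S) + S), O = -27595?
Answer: -1253340/37 - √70/222 ≈ -33874.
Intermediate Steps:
Y(S) = 1/(-36 + 3*S) (Y(S) = 1/(((-36 + S) + S) + S) = 1/((-36 + 2*S) + S) = 1/(-36 + 3*S))
(O - 6279) + Y(√(-20 + 90)) = (-27595 - 6279) + 1/(3*(-12 + √(-20 + 90))) = -33874 + 1/(3*(-12 + √70))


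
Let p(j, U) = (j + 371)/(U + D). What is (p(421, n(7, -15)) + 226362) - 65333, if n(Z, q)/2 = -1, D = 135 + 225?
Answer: 28824587/179 ≈ 1.6103e+5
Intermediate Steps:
D = 360
n(Z, q) = -2 (n(Z, q) = 2*(-1) = -2)
p(j, U) = (371 + j)/(360 + U) (p(j, U) = (j + 371)/(U + 360) = (371 + j)/(360 + U))
(p(421, n(7, -15)) + 226362) - 65333 = ((371 + 421)/(360 - 2) + 226362) - 65333 = (792/358 + 226362) - 65333 = ((1/358)*792 + 226362) - 65333 = (396/179 + 226362) - 65333 = 40519194/179 - 65333 = 28824587/179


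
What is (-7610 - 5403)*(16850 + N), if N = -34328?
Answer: 227441214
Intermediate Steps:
(-7610 - 5403)*(16850 + N) = (-7610 - 5403)*(16850 - 34328) = -13013*(-17478) = 227441214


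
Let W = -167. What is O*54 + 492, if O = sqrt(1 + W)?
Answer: 492 + 54*I*sqrt(166) ≈ 492.0 + 695.74*I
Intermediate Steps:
O = I*sqrt(166) (O = sqrt(1 - 167) = sqrt(-166) = I*sqrt(166) ≈ 12.884*I)
O*54 + 492 = (I*sqrt(166))*54 + 492 = 54*I*sqrt(166) + 492 = 492 + 54*I*sqrt(166)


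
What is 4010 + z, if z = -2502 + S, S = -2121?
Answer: -613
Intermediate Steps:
z = -4623 (z = -2502 - 2121 = -4623)
4010 + z = 4010 - 4623 = -613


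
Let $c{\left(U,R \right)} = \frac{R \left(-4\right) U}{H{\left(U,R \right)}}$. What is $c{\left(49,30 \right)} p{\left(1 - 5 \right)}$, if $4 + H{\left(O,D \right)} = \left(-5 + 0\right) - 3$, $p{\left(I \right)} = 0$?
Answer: $0$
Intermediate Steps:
$H{\left(O,D \right)} = -12$ ($H{\left(O,D \right)} = -4 + \left(\left(-5 + 0\right) - 3\right) = -4 - 8 = -12$)
$c{\left(U,R \right)} = \frac{R U}{3}$ ($c{\left(U,R \right)} = \frac{R \left(-4\right) U}{-12} = - 4 R U \left(- \frac{1}{12}\right) = \frac{R U}{3}$)
$c{\left(49,30 \right)} p{\left(1 - 5 \right)} = \frac{1}{3} \cdot 30 \cdot 49 \cdot 0 = 490 \cdot 0 = 0$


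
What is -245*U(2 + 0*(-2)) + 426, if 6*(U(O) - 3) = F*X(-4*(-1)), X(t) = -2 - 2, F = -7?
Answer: -4357/3 ≈ -1452.3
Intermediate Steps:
X(t) = -4
U(O) = 23/3 (U(O) = 3 + (-7*(-4))/6 = 3 + (⅙)*28 = 3 + 14/3 = 23/3)
-245*U(2 + 0*(-2)) + 426 = -245*23/3 + 426 = -5635/3 + 426 = -4357/3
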